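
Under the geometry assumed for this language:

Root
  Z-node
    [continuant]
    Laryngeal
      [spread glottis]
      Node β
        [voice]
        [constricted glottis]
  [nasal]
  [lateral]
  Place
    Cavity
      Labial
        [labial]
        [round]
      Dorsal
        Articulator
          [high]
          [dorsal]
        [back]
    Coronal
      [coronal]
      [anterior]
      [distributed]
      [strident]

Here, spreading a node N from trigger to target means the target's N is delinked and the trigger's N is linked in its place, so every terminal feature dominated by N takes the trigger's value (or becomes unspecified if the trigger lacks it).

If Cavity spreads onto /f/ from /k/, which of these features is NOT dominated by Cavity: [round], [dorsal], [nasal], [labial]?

[nasal]

The terminals dominated by Cavity are [labial], [round], [high], [dorsal], [back].
Of the listed options, [dorsal], [round], [labial] are among these and would be overwritten by spreading Cavity.
[nasal] is not within the Cavity subtree (it hangs from Root), so /f/'s [nasal] value survives.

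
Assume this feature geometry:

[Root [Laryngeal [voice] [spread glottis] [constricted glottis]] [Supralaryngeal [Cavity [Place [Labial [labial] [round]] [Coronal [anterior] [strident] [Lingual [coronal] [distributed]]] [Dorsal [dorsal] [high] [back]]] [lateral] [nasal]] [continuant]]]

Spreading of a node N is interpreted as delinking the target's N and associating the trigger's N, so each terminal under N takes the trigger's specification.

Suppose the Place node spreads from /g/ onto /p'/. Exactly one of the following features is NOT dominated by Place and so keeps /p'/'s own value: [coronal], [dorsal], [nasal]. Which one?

[nasal]

Place dominates exactly [labial], [round], [anterior], [strident], [coronal], [distributed], [dorsal], [high], [back].
[dorsal], [coronal] all lie under Place, so they are overwritten when Place spreads.
[nasal] attaches under Cavity, not under Place, so /p'/ retains its own value for [nasal].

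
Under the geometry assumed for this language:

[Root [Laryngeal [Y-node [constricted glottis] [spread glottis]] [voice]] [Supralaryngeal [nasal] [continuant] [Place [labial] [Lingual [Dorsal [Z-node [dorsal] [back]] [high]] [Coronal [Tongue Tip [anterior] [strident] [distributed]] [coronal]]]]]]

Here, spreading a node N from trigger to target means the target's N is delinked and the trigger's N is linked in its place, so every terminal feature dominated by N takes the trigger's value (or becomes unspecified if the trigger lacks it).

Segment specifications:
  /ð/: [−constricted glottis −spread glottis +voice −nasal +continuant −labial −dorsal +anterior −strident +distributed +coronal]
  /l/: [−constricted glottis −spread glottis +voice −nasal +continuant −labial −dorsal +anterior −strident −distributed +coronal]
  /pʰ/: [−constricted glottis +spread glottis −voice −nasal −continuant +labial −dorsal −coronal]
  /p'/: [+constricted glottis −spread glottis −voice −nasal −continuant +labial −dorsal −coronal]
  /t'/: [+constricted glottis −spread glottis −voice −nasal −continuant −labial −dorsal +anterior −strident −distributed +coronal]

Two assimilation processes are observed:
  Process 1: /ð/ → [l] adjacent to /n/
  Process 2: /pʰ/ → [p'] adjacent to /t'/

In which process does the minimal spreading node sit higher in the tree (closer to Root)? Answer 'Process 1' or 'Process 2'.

In Process 1, [distributed] changes, so the minimal spreading node is [distributed] at depth 6.
Process 2: the features that change are [spread glottis], [constricted glottis]; the minimal node is Y-node (depth 2).
Depth 2 < depth 6; Process 2 involves the structurally higher constituent Y-node.

Process 2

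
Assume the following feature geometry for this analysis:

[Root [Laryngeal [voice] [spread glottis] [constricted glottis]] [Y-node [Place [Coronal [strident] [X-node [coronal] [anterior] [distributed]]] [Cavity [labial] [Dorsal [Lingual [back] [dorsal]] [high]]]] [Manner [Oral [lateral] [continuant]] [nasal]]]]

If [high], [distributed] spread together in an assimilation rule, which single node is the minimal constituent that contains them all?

[high] is immediately dominated by Dorsal.
[distributed] is immediately dominated by X-node.
Place is the lowest common ancestor — every listed feature sits under it, and no single subconstituent of Place covers them all.

Place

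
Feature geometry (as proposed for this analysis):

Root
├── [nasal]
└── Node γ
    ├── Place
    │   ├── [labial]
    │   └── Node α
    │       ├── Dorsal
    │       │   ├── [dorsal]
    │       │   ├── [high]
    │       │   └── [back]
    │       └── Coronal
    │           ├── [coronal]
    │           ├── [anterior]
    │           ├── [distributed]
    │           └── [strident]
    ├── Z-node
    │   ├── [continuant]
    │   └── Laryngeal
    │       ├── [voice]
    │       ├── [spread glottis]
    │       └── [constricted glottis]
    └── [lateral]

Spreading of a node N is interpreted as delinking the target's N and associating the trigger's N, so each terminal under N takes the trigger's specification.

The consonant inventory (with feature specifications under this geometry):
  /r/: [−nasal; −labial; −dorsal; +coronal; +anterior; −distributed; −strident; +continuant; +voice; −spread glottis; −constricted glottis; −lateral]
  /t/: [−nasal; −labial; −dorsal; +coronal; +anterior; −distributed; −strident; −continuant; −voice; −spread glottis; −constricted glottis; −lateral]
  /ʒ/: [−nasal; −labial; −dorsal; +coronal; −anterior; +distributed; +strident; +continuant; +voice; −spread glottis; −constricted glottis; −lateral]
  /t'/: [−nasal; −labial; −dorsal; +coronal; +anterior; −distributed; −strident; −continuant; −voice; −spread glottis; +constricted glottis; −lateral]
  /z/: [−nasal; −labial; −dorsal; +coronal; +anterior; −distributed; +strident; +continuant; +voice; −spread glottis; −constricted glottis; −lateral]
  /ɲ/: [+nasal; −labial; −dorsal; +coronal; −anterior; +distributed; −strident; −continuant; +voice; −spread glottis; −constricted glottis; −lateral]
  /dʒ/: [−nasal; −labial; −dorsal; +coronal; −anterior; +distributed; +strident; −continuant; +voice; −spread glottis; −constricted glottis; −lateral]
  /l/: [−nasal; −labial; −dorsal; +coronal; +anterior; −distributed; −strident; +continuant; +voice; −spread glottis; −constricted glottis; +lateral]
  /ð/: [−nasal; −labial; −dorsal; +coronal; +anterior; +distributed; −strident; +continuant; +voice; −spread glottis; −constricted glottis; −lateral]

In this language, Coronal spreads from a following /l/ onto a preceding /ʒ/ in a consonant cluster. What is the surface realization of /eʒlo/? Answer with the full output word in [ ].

[erlo]

Terminals under Coronal in this geometry: [coronal], [anterior], [distributed], [strident].
Spreading Coronal from /l/ onto /ʒ/ replaces those values with /l/'s: [+coronal], [+anterior], [−distributed], [−strident]. Features outside Coronal ([nasal], [labial], [dorsal], …) stay as in /ʒ/.
Among the inventory, only /r/ has exactly this specification, giving the surface form [erlo].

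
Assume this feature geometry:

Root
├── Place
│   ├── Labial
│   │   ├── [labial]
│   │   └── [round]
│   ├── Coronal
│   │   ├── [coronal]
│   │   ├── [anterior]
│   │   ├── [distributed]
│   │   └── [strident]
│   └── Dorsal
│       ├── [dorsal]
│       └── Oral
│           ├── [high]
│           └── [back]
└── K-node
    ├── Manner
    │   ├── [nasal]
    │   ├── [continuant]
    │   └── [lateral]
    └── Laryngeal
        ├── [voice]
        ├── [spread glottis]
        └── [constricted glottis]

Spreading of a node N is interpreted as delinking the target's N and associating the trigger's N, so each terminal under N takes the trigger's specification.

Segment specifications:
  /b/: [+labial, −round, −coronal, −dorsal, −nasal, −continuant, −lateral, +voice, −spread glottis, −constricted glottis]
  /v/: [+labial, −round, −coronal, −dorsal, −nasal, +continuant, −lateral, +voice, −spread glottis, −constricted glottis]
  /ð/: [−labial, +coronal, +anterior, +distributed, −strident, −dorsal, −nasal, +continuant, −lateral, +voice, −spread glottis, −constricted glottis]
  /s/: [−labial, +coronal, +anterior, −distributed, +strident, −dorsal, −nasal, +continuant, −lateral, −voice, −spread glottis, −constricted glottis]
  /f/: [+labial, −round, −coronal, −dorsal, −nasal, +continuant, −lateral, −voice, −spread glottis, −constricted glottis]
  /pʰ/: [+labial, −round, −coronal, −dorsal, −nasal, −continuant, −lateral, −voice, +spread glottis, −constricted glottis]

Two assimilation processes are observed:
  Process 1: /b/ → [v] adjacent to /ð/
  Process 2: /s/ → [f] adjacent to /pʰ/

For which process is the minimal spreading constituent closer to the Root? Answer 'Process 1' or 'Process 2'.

Process 1: the feature that changes is [continuant]; the minimal node is [continuant] (depth 3).
In Process 2, [labial], [round], [coronal], [anterior], [distributed], [strident] change, so the minimal spreading node is Place at depth 1.
Place is closer to Root than [continuant], so Process 2 spreads the higher node.

Process 2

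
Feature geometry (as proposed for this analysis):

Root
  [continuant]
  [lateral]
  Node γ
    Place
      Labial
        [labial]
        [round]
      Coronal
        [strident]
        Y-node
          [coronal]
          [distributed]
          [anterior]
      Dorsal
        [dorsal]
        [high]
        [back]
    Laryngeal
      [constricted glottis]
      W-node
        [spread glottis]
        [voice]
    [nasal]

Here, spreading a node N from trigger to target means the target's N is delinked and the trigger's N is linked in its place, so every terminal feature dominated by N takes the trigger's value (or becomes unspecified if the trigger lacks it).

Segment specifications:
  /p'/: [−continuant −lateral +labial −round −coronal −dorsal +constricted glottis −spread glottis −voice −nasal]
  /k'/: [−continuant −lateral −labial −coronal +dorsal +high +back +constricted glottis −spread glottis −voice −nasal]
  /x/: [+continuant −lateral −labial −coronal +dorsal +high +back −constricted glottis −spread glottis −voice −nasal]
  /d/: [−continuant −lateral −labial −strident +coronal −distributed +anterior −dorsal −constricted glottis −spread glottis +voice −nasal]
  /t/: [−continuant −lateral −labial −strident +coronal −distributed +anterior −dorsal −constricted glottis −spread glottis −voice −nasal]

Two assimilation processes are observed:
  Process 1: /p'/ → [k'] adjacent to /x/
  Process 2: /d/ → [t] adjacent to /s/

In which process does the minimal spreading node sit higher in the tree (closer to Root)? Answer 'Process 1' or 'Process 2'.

In Process 1, [labial], [round], [dorsal], [high], [back] change, so the minimal spreading node is Place at depth 2.
In Process 2, [voice] changes, so the minimal spreading node is [voice] at depth 4.
Place is closer to Root than [voice], so Process 1 spreads the higher node.

Process 1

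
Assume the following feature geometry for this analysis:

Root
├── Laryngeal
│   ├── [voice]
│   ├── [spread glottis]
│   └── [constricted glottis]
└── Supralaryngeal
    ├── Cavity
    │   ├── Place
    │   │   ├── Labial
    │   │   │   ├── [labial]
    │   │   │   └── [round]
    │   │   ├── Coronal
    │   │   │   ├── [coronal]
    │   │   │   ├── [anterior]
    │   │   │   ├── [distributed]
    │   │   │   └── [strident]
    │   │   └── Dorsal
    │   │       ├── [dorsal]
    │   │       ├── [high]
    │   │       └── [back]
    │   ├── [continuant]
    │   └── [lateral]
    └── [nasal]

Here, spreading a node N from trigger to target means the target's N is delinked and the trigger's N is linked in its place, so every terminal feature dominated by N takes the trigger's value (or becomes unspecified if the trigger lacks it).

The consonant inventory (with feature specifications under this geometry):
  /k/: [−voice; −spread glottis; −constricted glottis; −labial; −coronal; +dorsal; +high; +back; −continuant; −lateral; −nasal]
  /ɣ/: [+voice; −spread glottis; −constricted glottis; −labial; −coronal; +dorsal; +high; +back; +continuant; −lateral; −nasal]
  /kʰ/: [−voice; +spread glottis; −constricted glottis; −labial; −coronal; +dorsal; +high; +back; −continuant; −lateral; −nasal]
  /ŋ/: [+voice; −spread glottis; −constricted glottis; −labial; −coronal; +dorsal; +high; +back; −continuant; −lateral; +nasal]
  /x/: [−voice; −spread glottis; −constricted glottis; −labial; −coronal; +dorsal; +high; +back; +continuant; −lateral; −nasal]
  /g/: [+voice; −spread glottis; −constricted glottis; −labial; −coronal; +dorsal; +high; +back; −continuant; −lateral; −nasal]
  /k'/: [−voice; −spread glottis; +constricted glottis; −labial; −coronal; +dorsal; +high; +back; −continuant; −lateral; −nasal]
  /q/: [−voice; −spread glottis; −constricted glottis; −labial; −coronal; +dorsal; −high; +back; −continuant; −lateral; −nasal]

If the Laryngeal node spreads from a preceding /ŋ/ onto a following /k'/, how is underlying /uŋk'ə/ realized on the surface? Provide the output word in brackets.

The Laryngeal node dominates the terminals [voice], [spread glottis], [constricted glottis].
After delinking /k'/'s Laryngeal and linking /ŋ/'s, the affected terminals become [+voice], [−spread glottis], [−constricted glottis]; [labial], [coronal], [dorsal], … (outside Laryngeal) are retained from /k'/.
Among the inventory, only /g/ has exactly this specification, giving the surface form [uŋgə].

[uŋgə]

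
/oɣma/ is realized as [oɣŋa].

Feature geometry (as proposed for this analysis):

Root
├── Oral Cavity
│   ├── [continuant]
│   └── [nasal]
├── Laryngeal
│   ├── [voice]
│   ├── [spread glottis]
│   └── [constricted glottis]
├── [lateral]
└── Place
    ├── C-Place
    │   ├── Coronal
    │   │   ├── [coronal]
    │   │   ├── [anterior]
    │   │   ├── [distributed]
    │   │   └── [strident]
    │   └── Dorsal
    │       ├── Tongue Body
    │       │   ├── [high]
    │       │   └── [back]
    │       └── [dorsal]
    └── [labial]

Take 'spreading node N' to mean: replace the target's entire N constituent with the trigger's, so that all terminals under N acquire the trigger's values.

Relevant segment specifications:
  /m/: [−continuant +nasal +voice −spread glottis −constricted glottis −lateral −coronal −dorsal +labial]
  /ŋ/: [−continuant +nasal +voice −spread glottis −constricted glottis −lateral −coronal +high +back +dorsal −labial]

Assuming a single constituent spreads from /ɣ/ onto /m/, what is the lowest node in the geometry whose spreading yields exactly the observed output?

Place

Feature comparison: [labial], [dorsal], [high], [back] differ between /m/ and [ŋ]; the remaining terminals match.
In this geometry the lowest node dominating all of them is Place: every daughter of Place dominates only a proper subset, so no lower node suffices.
If Place spreads, every terminal under it takes /ɣ/'s value, producing [ŋ] as observed.
Had Root spread, [nasal], [continuant] would have taken /ɣ/'s values; they stay as in /m/, confirming the spreading constituent is exactly Place.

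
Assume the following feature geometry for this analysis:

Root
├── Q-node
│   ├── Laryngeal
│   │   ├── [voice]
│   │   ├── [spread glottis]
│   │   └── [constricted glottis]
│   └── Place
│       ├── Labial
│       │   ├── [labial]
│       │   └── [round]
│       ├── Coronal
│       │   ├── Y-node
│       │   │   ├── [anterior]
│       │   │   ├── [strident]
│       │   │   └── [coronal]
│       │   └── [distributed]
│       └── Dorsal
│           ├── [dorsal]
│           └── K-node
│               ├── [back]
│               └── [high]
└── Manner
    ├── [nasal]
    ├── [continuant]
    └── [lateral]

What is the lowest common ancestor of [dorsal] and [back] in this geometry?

Dorsal

[dorsal]: Root / Q-node / Place / Dorsal / [dorsal].
[back]: Root / Q-node / Place / Dorsal / K-node / [back].
These paths first converge at Dorsal; no daughter of Dorsal dominates all 2 features, so Dorsal is the minimal constituent.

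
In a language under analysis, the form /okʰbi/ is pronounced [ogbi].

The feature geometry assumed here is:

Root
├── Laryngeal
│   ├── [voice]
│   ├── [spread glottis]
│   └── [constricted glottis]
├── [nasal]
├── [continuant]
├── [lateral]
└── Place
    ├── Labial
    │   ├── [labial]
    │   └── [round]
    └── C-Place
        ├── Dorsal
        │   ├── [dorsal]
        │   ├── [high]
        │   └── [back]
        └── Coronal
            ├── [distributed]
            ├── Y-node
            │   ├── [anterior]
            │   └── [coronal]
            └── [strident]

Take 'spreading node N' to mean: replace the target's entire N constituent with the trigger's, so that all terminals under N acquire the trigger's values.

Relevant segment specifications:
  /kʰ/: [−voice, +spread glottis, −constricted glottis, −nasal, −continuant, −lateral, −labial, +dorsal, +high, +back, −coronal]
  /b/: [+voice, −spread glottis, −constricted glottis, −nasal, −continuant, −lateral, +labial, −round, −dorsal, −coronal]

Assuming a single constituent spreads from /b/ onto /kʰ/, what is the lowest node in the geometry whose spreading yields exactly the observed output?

Laryngeal

Feature comparison: [voice], [spread glottis] differ between /kʰ/ and [g]; the remaining terminals match.
In this geometry the lowest node dominating all of them is Laryngeal: every daughter of Laryngeal dominates only a proper subset, so no lower node suffices.
If Laryngeal spreads, every terminal under it takes /b/'s value, producing [g] as observed.
Since [labial], [dorsal] are preserved even though /b/ disagrees there, no node above Laryngeal spread.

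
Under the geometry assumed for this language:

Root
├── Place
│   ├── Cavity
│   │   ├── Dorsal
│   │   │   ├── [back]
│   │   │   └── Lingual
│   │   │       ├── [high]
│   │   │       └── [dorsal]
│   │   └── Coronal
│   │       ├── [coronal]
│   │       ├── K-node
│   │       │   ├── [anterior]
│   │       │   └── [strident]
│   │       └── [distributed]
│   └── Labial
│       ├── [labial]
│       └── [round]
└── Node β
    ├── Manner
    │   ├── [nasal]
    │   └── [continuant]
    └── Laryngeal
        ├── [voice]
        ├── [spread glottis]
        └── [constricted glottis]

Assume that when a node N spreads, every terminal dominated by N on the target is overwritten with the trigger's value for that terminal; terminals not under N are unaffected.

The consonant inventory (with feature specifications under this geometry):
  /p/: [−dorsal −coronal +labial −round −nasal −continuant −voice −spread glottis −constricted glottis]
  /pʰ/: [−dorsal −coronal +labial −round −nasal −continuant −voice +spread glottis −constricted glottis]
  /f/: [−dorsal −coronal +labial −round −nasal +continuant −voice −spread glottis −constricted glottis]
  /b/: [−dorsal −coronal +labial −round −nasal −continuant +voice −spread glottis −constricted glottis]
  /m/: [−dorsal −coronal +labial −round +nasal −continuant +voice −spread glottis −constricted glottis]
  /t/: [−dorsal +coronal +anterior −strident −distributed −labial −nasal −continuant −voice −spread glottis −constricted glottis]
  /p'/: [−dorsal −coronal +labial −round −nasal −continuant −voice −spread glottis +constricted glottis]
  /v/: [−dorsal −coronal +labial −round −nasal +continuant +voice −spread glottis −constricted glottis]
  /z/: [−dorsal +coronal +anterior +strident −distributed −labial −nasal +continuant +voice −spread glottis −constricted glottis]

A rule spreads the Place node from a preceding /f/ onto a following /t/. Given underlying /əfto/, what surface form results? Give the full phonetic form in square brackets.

The Place node dominates the terminals [back], [high], [dorsal], [coronal], [anterior], [strident], [distributed], [labial], [round].
After delinking /t/'s Place and linking /f/'s, the affected terminals become [−dorsal], [−coronal], [+labial], [−round]; [nasal], [continuant], [voice], … (outside Place) are retained from /t/.
Among the inventory, only /p/ has exactly this specification, giving the surface form [əfpo].

[əfpo]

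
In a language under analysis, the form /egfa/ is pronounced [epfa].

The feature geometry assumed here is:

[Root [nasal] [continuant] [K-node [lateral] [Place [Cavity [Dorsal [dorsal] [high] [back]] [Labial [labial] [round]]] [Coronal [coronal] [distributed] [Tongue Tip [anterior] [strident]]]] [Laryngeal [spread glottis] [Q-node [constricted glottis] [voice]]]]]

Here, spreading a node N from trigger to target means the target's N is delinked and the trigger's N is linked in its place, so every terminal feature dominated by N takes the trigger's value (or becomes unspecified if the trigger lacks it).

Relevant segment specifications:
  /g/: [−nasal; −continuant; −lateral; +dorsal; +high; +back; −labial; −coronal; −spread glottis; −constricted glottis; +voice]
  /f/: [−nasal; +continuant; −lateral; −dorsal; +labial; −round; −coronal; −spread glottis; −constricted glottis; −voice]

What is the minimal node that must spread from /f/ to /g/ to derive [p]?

The alternation /g/ → [p] changes [voice], [labial], [round], [dorsal], [high], [back] and nothing else.
In this geometry the lowest node dominating all of them is K-node: every daughter of K-node dominates only a proper subset, so no lower node suffices.
Spreading K-node from /f/ overwrites each of those terminals with /f/'s values, yielding exactly [p].
Since [continuant] is preserved even though /f/ disagrees there, no node above K-node spread.

K-node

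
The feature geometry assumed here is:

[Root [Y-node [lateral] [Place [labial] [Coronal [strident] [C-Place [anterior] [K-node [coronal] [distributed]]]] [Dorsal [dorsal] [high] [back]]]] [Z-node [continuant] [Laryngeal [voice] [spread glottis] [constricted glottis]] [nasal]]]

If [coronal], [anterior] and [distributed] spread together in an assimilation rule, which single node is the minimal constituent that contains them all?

C-Place

[coronal]: Root / Y-node / Place / Coronal / C-Place / K-node / [coronal].
[anterior]: Root / Y-node / Place / Coronal / C-Place / [anterior].
[distributed]: Root / Y-node / Place / Coronal / C-Place / K-node / [distributed].
The listed terminals split across distinct daughters of C-Place, so C-Place itself is the smallest node containing them all.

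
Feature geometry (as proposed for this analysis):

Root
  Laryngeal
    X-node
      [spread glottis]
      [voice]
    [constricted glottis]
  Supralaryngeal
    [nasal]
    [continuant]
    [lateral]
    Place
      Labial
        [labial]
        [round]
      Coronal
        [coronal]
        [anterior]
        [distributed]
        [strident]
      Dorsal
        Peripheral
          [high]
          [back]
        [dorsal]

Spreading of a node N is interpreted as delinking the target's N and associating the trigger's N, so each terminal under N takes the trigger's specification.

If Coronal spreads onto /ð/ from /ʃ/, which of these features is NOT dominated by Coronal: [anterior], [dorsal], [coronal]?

The terminals dominated by Coronal are [coronal], [anterior], [distributed], [strident].
Of the listed options, [coronal], [anterior] are among these and would be overwritten by spreading Coronal.
[dorsal] is not within the Coronal subtree (it hangs from Dorsal), so /ð/'s [dorsal] value survives.

[dorsal]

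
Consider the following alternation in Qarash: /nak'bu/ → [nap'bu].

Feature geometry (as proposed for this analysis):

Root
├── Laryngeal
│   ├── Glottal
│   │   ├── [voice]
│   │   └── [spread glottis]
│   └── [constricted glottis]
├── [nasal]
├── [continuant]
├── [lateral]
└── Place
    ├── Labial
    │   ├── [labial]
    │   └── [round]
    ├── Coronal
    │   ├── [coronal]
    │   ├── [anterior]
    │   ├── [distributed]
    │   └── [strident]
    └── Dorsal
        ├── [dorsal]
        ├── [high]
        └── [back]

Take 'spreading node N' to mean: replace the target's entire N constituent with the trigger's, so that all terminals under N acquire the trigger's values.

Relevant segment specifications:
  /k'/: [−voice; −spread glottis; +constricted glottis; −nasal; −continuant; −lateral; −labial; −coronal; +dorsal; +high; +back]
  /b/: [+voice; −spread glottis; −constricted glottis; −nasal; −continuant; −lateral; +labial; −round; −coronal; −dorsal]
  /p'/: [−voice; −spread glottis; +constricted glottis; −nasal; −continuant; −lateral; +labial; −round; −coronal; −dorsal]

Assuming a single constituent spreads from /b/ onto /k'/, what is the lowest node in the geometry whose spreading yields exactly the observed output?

Place

/k'/ and [p'] differ in [labial], [round], [dorsal], [high], [back]; every other specified feature is identical.
These terminals are all dominated by Place, and no proper subconstituent of Place covers them all; Place is their lowest common ancestor.
Delinking /k'/'s Place and associating /b/'s Place gives precisely the feature bundle of [p'].
Since [voice], [constricted glottis] are preserved even though /b/ disagrees there, no node above Place spread.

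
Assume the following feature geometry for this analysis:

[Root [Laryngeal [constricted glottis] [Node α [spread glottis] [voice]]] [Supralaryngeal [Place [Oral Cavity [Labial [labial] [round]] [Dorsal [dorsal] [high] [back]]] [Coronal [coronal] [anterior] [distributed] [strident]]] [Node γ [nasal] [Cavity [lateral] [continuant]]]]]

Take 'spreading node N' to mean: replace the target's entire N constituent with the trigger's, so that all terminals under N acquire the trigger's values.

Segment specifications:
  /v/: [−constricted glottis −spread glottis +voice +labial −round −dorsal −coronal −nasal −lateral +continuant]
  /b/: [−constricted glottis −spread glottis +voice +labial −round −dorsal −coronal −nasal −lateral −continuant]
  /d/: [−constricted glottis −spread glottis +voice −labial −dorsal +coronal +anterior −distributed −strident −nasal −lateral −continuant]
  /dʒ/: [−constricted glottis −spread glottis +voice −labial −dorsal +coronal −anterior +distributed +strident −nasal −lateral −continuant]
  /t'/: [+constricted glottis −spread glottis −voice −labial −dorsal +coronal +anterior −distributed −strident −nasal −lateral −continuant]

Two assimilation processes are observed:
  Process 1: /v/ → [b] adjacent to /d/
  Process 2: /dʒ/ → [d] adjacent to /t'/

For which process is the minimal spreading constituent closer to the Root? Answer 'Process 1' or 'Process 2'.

Process 2

Process 1 alters [continuant]; the lowest dominating node is [continuant] (depth 4 from Root).
In Process 2, [anterior], [distributed], [strident] change, so the minimal spreading node is Coronal at depth 3.
Coronal is closer to Root than [continuant], so Process 2 spreads the higher node.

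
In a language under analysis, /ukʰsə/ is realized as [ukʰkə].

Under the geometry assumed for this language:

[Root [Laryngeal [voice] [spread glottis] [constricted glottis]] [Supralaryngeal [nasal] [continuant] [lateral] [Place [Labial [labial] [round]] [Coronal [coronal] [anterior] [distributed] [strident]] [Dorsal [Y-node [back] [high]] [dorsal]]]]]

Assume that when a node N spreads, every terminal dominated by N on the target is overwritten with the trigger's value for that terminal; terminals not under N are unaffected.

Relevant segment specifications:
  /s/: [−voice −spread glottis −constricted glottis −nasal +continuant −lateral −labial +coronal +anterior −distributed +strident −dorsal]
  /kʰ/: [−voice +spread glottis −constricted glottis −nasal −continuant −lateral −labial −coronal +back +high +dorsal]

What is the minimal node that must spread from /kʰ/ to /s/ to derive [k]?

Comparing /s/ with its surface form [k], the features that change are [continuant], [coronal], [anterior], [distributed], [strident], [dorsal], [high], [back].
These terminals are all dominated by Supralaryngeal, and no proper subconstituent of Supralaryngeal covers them all; Supralaryngeal is their lowest common ancestor.
If Supralaryngeal spreads, every terminal under it takes /kʰ/'s value, producing [k] as observed.
Since [spread glottis] is preserved even though /kʰ/ disagrees there, no node above Supralaryngeal spread.

Supralaryngeal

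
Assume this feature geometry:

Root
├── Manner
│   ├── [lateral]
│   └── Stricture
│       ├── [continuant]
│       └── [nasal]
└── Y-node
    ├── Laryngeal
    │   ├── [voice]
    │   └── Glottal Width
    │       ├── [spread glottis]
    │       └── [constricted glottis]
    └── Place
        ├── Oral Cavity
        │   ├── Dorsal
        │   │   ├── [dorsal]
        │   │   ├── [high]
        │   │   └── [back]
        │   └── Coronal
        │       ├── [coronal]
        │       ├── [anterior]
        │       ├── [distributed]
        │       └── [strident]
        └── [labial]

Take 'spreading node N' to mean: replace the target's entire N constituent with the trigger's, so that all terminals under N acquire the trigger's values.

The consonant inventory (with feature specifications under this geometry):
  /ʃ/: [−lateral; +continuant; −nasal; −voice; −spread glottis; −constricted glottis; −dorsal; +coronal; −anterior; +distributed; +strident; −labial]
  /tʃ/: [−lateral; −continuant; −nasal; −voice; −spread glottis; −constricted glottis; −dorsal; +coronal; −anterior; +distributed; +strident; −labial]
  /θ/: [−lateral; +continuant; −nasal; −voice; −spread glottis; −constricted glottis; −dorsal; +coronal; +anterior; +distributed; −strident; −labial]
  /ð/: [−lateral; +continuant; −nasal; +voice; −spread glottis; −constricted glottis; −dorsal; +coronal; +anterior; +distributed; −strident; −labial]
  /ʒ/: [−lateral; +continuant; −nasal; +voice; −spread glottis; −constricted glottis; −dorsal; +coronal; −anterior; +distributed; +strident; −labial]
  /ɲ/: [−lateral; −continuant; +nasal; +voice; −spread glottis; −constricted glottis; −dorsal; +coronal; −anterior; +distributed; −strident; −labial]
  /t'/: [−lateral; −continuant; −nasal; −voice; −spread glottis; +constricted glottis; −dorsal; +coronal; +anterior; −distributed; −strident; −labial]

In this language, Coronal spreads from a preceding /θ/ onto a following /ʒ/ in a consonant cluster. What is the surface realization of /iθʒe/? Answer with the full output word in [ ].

[iθðe]

Terminals under Coronal in this geometry: [coronal], [anterior], [distributed], [strident].
The target acquires /θ/'s values for everything under Coronal — [+coronal], [+anterior], [+distributed], [−strident] — while keeping its own [lateral], [continuant], [nasal], ….
Among the inventory, only /ð/ has exactly this specification, giving the surface form [iθðe].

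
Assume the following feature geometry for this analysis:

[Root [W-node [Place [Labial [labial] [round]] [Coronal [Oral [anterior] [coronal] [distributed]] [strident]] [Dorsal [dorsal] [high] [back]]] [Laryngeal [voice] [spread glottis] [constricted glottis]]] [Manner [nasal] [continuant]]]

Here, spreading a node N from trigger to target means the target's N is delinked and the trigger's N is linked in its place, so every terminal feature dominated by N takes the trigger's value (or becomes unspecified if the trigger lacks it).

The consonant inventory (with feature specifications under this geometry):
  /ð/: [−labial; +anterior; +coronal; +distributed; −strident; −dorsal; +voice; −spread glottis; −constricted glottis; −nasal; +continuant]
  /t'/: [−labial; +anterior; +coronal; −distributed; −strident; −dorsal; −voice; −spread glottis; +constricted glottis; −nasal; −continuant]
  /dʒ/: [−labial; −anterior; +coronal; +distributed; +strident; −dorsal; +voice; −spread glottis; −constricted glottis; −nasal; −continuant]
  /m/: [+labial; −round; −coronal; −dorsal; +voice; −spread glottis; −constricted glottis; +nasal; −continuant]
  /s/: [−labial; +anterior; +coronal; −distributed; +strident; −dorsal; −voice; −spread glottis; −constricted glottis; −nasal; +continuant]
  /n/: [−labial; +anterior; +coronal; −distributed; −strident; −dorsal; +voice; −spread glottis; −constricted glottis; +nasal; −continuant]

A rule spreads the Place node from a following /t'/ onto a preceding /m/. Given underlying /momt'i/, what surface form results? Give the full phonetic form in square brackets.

[mont'i]

Terminals under Place in this geometry: [labial], [round], [anterior], [coronal], [distributed], [strident], [dorsal], [high], [back].
The target acquires /t'/'s values for everything under Place — [−labial], [+anterior], [+coronal], [−distributed], [−strident], [−dorsal] — while keeping its own [voice], [spread glottis], [constricted glottis], ….
The resulting bundle matches /n/ in the inventory; substituting it for /m/ gives [mont'i].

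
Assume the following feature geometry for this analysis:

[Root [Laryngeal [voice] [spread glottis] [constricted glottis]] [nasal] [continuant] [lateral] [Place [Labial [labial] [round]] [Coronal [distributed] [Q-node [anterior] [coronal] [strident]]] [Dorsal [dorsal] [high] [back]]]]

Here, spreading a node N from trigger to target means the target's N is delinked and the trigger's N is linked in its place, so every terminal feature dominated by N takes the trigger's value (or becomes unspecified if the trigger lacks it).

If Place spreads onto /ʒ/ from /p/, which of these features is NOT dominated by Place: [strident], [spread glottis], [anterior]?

Under this geometry, Place contains [labial], [round], [distributed], [anterior], [coronal], [strident], [dorsal], [high], [back].
[strident], [anterior] all lie under Place, so they are overwritten when Place spreads.
But [spread glottis] is a dependent of Laryngeal, outside Place; it is therefore untouched by the spreading.

[spread glottis]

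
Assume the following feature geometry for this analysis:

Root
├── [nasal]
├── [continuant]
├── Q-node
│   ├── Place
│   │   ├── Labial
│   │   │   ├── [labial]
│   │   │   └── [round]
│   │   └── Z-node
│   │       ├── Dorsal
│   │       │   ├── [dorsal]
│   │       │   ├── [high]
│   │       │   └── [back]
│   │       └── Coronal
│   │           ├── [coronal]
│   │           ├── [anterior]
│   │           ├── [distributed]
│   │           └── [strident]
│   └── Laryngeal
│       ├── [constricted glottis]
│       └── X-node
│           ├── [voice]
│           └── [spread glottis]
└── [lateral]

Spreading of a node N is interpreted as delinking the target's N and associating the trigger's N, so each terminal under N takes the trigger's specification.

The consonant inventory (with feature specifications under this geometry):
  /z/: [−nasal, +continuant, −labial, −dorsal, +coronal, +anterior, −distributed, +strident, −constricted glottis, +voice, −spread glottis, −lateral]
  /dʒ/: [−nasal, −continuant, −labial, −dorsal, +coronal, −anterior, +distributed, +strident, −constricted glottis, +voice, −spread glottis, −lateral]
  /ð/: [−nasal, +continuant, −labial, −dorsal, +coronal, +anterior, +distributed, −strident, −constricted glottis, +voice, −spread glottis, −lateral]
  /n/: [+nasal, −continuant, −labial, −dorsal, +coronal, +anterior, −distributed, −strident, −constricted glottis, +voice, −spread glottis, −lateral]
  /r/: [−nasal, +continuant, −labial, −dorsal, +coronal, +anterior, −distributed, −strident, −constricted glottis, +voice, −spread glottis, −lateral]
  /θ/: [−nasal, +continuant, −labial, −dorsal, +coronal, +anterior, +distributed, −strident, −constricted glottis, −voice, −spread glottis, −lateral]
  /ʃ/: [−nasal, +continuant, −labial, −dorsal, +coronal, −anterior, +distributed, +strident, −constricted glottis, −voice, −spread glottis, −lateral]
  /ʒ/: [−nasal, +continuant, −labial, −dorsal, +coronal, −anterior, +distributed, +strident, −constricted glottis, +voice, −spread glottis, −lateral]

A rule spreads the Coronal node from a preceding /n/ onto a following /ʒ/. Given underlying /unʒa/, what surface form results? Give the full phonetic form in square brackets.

Terminals under Coronal in this geometry: [coronal], [anterior], [distributed], [strident].
Spreading Coronal from /n/ onto /ʒ/ replaces those values with /n/'s: [+coronal], [+anterior], [−distributed], [−strident]. Features outside Coronal ([nasal], [continuant], [labial], …) stay as in /ʒ/.
The resulting bundle matches /r/ in the inventory; substituting it for /ʒ/ gives [unra].

[unra]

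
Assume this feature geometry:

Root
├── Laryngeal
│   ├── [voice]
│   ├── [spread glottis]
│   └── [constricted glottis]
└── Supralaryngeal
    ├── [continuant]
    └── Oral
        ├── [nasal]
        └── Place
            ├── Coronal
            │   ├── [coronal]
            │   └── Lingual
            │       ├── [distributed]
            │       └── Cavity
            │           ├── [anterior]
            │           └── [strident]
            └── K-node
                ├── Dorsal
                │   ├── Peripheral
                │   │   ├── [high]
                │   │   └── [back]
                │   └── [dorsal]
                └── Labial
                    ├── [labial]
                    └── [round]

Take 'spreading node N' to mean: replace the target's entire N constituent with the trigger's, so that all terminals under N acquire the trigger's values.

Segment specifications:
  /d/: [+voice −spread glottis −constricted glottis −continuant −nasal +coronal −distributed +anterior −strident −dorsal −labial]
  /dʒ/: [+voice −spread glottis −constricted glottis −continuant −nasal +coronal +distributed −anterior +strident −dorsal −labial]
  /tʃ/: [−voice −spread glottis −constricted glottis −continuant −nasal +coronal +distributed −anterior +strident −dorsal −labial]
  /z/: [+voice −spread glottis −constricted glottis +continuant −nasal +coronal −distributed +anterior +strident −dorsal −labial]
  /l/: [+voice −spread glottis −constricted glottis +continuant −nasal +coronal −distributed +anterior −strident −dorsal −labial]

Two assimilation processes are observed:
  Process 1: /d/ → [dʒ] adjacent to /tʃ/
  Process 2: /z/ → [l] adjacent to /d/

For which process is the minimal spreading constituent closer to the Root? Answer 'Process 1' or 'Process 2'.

In Process 1, [anterior], [distributed], [strident] change, so the minimal spreading node is Lingual at depth 5.
Process 2: the feature that changes is [strident]; the minimal node is [strident] (depth 7).
Depth 5 < depth 7; Process 1 involves the structurally higher constituent Lingual.

Process 1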